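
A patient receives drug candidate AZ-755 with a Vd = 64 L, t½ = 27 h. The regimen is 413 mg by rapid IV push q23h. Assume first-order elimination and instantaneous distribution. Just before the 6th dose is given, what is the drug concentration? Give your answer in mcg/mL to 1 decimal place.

f = (1/2)^(τ/t½) = (1/2)^(23/27) ≈ 0.5541.
C₀ = D/Vd = 413/64 ≈ 6.453 mcg/mL.
Before the 6th dose, 5 doses have been given. Superposition: Cmin = C₀·(f + f² + … + f^5).
≈ 6.453 × (0.5541 + 0.3070 + 0.1701 + 0.0943 + 0.0522) ≈ 6.453 × 1.1777 ≈ 7.600 mcg/mL.

7.6 mcg/mL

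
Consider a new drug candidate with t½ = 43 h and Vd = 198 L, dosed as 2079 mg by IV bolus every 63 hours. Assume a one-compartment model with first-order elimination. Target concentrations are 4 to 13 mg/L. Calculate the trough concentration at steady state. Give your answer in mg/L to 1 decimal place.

Over one 63-h interval, 63/43 ≈ 1.4651 half-lives elapse, leaving f ≈ 0.3622 of each dose.
At steady state, accumulation factor R = 1/(1 − e^(−kτ)) ≈ 1.5679.
Single-dose peak C₀ = D/Vd = 2079/198 ≈ 10.500 mg/L.
Cmax,ss = C₀/(1 − f) ≈ 10.500/0.6378 ≈ 16.463 mg/L.
Steady-state trough Cmin,ss = Cmax,ss·f ≈ 16.463 × 0.3622 ≈ 5.963 mg/L.
Trough 6.0 mg/L vs MEC 4 mg/L: adequate.

6.0 mg/L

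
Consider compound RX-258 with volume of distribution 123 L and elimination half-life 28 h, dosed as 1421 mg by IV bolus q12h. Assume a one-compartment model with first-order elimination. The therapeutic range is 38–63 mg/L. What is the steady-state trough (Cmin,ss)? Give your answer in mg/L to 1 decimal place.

33.4 mg/L

τ/t½ = 12/28 ≈ 0.42857, so fraction remaining f = (1/2)^(12/28) ≈ 0.7430.
Accumulation ratio R = 1/(1 − f) ≈ 1/0.2570 ≈ 3.8911.
Each bolus raises the concentration by D/Vd = 1421/123 ≈ 11.553 mg/L.
Cmax,ss = C₀/(1 − f) ≈ 11.553/0.2570 ≈ 44.953 mg/L.
Steady-state trough Cmin,ss = Cmax,ss·f ≈ 44.953 × 0.7430 ≈ 33.400 mg/L.
Trough 33.4 mg/L vs MEC 38 mg/L: subtherapeutic.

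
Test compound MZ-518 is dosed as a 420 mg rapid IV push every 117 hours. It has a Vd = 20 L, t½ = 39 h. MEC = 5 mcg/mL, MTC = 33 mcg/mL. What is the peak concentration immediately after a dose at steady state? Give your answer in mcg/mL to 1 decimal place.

24.0 mcg/mL

The dosing interval is 3 half-lives, so f = 2^(−3) = 0.125.
At steady state, R = 1/(1 − 0.125) = 8/7.
Single-dose peak C₀ = D/Vd = 420/20 = 21 mcg/mL.
Steady-state peak Cmax,ss = C₀·R = 21 × 8/7 ≈ 24.000 mcg/mL.
Peak 24.0 mcg/mL vs MTC 33 mcg/mL: below toxic threshold.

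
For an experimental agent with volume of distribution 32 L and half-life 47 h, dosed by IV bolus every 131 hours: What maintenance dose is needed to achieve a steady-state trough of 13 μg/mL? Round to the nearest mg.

τ/t½ = 131/47 ≈ 2.7872, so f = (1/2)^(131/47) ≈ 0.144863.
Cmin,ss = (D/Vd)·f/(1−f), so D = Cmin,ss·Vd·(1−f)/f.
D = 13 × 32 × (1−f)/f ≈ 13 × 32 × 5.90307 ≈ 2455.68 mg.

2456 mg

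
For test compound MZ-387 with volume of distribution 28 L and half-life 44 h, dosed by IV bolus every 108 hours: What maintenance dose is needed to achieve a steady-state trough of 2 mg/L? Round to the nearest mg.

τ/t½ = 108/44 ≈ 2.4545, so f = (1/2)^(108/44) ≈ 0.182435.
Cmin,ss = (D/Vd)·f/(1−f), so D = Cmin,ss·Vd·(1−f)/f.
D = 2 × 28 × (1−f)/f ≈ 2 × 28 × 4.48140 ≈ 250.96 mg.

251 mg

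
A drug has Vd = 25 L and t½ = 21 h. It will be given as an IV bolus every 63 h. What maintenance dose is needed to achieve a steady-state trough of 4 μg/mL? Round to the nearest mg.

τ/t½ = 63/21 ≈ 3, so f = (1/2)^(63/21) ≈ 0.125000.
Cmin,ss = (D/Vd)·f/(1−f), so D = Cmin,ss·Vd·(1−f)/f.
D = 4 × 25 × (1−f)/f ≈ 4 × 25 × 7.00000 ≈ 700.00 mg.

700 mg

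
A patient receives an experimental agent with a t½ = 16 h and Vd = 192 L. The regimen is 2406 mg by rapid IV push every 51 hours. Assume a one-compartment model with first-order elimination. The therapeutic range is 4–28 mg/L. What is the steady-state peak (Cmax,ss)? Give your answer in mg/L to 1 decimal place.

τ/t½ = 51/16 ≈ 3.1875, so fraction remaining f = (1/2)^(51/16) ≈ 0.1098.
At steady state, accumulation factor R = 1/(1 − e^(−kτ)) ≈ 1.1233.
Each bolus raises the concentration by D/Vd = 2406/192 ≈ 12.531 mg/L.
Steady-state peak Cmax,ss = C₀·R ≈ 12.531 × 1.1233 ≈ 14.076 mg/L.
Peak 14.1 mg/L vs MTC 28 mg/L: below toxic threshold.

14.1 mg/L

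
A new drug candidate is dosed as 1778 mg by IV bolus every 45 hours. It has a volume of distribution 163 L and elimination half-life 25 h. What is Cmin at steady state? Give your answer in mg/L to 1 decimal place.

τ/t½ = 45/25 ≈ 1.8, so fraction remaining f = (1/2)^(45/25) ≈ 0.2872.
Accumulation ratio R = 1/(1 − f) ≈ 1/0.7128 ≈ 1.4029.
Single-dose peak C₀ = D/Vd = 1778/163 ≈ 10.908 mg/L.
Steady-state peak Cmax,ss = C₀·R ≈ 10.908 × 1.4029 ≈ 15.303 mg/L.
Steady-state trough Cmin,ss = Cmax,ss·f ≈ 15.303 × 0.2872 ≈ 4.395 mg/L.

4.4 mg/L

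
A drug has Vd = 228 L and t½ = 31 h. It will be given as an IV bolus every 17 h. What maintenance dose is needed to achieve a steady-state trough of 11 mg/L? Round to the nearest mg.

τ/t½ = 17/31 ≈ 0.54839, so f = (1/2)^(17/31) ≈ 0.683784.
Cmin,ss = (D/Vd)·f/(1−f), so D = Cmin,ss·Vd·(1−f)/f.
D = 11 × 228 × (1−f)/f ≈ 11 × 228 × 0.46245 ≈ 1159.82 mg.

1160 mg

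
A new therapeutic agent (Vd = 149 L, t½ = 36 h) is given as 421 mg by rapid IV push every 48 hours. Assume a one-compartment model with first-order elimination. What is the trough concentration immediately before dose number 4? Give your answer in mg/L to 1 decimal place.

f = (1/2)^(τ/t½) = (1/2)^(48/36) ≈ 0.3969.
C₀ = D/Vd = 421/149 ≈ 2.826 mg/L.
Before the 4th dose, 3 doses have been given. Superposition: Cmin = C₀·(f + f² + … + f^3).
≈ 2.826 × (0.3969 + 0.1575 + 0.0625) ≈ 2.826 × 0.6169 ≈ 1.743 mg/L.

1.7 mg/L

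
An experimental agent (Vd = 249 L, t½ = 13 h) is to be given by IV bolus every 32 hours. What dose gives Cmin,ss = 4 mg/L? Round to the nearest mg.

4490 mg

τ/t½ = 32/13 ≈ 2.4615, so f = (1/2)^(32/13) ≈ 0.181553.
Cmin,ss = (D/Vd)·f/(1−f), so D = Cmin,ss·Vd·(1−f)/f.
D = 4 × 249 × (1−f)/f ≈ 4 × 249 × 4.50803 ≈ 4490.00 mg.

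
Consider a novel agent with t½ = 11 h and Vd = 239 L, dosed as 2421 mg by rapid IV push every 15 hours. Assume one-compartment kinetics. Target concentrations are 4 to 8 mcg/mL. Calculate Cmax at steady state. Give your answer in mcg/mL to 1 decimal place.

τ/t½ = 15/11 ≈ 1.3636, so fraction remaining f = (1/2)^(15/11) ≈ 0.3886.
Accumulation ratio R = 1/(1 − f) ≈ 1/0.6114 ≈ 1.6356.
Single-dose peak C₀ = D/Vd = 2421/239 ≈ 10.130 mcg/mL.
Steady-state peak Cmax,ss = C₀·R ≈ 10.130 × 1.6356 ≈ 16.569 mcg/mL.
Peak 16.6 mcg/mL vs MTC 8 mcg/mL: exceeds toxic threshold.

16.6 mcg/mL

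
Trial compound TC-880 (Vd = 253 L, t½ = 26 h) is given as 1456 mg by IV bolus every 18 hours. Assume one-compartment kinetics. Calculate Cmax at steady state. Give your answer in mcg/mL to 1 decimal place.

15.1 mcg/mL

Over one 18-h interval, 18/26 ≈ 0.69231 half-lives elapse, leaving f ≈ 0.6189 of each dose.
Accumulation ratio R = 1/(1 − f) ≈ 1/0.3811 ≈ 2.6240.
Single-dose peak C₀ = D/Vd = 1456/253 ≈ 5.755 mcg/mL.
Steady-state peak Cmax,ss = C₀·R ≈ 5.755 × 2.6240 ≈ 15.101 mcg/mL.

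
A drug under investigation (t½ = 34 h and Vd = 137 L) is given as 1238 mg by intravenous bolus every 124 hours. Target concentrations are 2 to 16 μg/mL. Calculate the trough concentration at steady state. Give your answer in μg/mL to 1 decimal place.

0.8 μg/mL

τ/t½ = 124/34 ≈ 3.6471, so fraction remaining f = (1/2)^(124/34) ≈ 0.0798.
Each bolus raises the concentration by D/Vd = 1238/137 ≈ 9.036 μg/mL.
Steady-state trough Cmin,ss = C₀·f/(1−f) ≈ 9.036 × 0.0798/0.9202 ≈ 0.784 μg/mL.
Trough 0.8 μg/mL vs MEC 2 μg/mL: subtherapeutic.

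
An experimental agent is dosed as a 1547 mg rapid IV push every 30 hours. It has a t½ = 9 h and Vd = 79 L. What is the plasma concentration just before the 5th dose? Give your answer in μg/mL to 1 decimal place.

f = (1/2)^(τ/t½) = (1/2)^(30/9) ≈ 0.0992.
C₀ = D/Vd = 1547/79 ≈ 19.582 μg/mL.
Before the 5th dose, 4 doses have been given. Superposition: Cmin = C₀·(f + f² + … + f^4).
≈ 19.582 × (0.0992 + 0.0098 + 0.0010 + 0.0001) ≈ 19.582 × 0.1101 ≈ 2.156 μg/mL.

2.2 μg/mL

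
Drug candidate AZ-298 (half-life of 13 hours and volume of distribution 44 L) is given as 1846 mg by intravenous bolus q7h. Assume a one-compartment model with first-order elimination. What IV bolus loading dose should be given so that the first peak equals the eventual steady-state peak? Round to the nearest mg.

5926 mg

f = (1/2)^(7/13) ≈ 0.688505; accumulation ratio R = 1/(1−f) ≈ 3.21032.
Loading dose to hit Cmax,ss on first dose: D_load = D_maint·R ≈ 1846 × 3.21032 ≈ 5926.25 mg.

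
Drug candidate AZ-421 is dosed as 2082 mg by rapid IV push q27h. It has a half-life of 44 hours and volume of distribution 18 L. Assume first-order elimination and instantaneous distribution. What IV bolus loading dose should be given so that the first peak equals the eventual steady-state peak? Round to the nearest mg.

f = (1/2)^(27/44) ≈ 0.653547; accumulation ratio R = 1/(1−f) ≈ 2.88639.
Loading dose to hit Cmax,ss on first dose: D_load = D_maint·R ≈ 2082 × 2.88639 ≈ 6009.46 mg.

6009 mg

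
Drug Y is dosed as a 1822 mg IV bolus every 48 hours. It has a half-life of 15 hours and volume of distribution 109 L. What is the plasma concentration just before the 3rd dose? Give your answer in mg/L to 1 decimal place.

2.0 mg/L

f = (1/2)^(τ/t½) = (1/2)^(48/15) ≈ 0.1088.
C₀ = D/Vd = 1822/109 ≈ 16.716 mg/L.
Before the 3rd dose, 2 doses have been given. Superposition: Cmin = C₀·(f + f²).
≈ 16.716 × (0.1088 + 0.0118) ≈ 16.716 × 0.1206 ≈ 2.016 mg/L.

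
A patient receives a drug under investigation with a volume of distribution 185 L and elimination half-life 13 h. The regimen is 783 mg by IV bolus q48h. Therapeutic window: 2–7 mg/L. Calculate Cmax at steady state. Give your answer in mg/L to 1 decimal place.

k = ln2/t½ = ln2/13 ≈ 0.053319 h⁻¹; fraction remaining f = e^(−kτ) = e^(−0.053319×48) ≈ 0.0774.
At steady state, accumulation factor R = 1/(1 − e^(−kτ)) ≈ 1.0839.
Single-dose peak C₀ = D/Vd = 783/185 ≈ 4.232 mg/L.
Cmax,ss = C₀/(1 − f) ≈ 4.232/0.9226 ≈ 4.587 mg/L.
Peak 4.6 mg/L vs MTC 7 mg/L: below toxic threshold.

4.6 mg/L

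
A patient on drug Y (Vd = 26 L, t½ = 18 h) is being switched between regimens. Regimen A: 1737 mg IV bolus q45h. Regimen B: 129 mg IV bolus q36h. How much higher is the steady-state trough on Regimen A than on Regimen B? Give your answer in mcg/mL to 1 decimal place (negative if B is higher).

Regimen A: f = (1/2)^(45/18) ≈ 0.1768; Cmin,ss = (1737/26)·f/(1−f) ≈ 14.348 mcg/mL.
Regimen B: f = (1/2)^(36/18) ≈ 0.2500; Cmin,ss = (129/26)·f/(1−f) ≈ 1.654 mcg/mL.
Difference ≈ 14.348 − 1.654 ≈ 12.694 mcg/mL.

12.7 mcg/mL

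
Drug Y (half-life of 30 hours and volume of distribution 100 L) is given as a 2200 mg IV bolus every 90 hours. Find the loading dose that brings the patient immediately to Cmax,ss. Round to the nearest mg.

f = (1/2)^(90/30) ≈ 0.125000; accumulation ratio R = 1/(1−f) ≈ 1.14286.
Loading dose to hit Cmax,ss on first dose: D_load = D_maint·R ≈ 2200 × 1.14286 ≈ 2514.29 mg.

2514 mg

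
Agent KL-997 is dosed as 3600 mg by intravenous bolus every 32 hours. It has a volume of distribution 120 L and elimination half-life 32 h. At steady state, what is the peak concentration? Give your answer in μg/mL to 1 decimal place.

τ = 32 h = 1 half-life, so f = (1/2)^1 = 0.5.
Accumulation ratio R = 1/(1 − f) = 1/0.5 = 2/1.
Single-dose peak C₀ = D/Vd = 3600/120 = 30 μg/mL.
Steady-state peak Cmax,ss = C₀·R = 30 × 2/1 ≈ 60.000 μg/mL.

60.0 μg/mL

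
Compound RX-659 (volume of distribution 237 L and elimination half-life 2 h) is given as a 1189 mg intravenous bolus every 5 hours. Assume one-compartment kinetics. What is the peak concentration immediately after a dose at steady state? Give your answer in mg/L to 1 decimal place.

6.1 mg/L

τ/t½ = 5/2 ≈ 2.5, so fraction remaining f = (1/2)^(5/2) ≈ 0.1768.
Accumulation ratio R = 1/(1 − f) ≈ 1/0.8232 ≈ 1.2148.
Single-dose peak C₀ = D/Vd = 1189/237 ≈ 5.017 mg/L.
Steady-state peak Cmax,ss = C₀·R ≈ 5.017 × 1.2148 ≈ 6.095 mg/L.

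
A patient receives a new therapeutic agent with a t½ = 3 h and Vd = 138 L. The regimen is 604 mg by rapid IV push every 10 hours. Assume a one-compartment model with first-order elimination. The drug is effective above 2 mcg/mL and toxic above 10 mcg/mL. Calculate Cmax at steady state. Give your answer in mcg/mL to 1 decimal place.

k = ln2/t½ = ln2/3 ≈ 0.231049 h⁻¹; fraction remaining f = e^(−kτ) = e^(−0.231049×10) ≈ 0.0992.
At steady state, accumulation factor R = 1/(1 − e^(−kτ)) ≈ 1.1101.
Each bolus raises the concentration by D/Vd = 604/138 ≈ 4.377 mcg/mL.
Steady-state peak Cmax,ss = C₀·R ≈ 4.377 × 1.1101 ≈ 4.859 mcg/mL.
Peak 4.9 mcg/mL vs MTC 10 mcg/mL: below toxic threshold.

4.9 mcg/mL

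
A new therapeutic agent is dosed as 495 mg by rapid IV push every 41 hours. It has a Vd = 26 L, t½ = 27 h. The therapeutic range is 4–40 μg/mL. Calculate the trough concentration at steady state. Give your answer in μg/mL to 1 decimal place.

k = ln2/t½ = ln2/27 ≈ 0.025672 h⁻¹; fraction remaining f = e^(−kτ) = e^(−0.025672×41) ≈ 0.3490.
Accumulation ratio R = 1/(1 − f) ≈ 1/0.6510 ≈ 1.5361.
Single-dose peak C₀ = D/Vd = 495/26 ≈ 19.038 μg/mL.
Cmax,ss = C₀/(1 − f) ≈ 19.038/0.6510 ≈ 29.244 μg/mL.
One interval later, Cmin,ss = Cmax,ss·e^(−kτ) ≈ 29.244 × 0.3490 ≈ 10.206 μg/mL.
Trough 10.2 μg/mL vs MEC 4 μg/mL: adequate.

10.2 μg/mL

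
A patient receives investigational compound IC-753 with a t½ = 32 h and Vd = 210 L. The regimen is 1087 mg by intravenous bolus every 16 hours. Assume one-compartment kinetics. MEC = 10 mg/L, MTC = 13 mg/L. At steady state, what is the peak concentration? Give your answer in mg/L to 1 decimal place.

17.7 mg/L

k = ln2/t½ = ln2/32 ≈ 0.021661 h⁻¹; fraction remaining f = e^(−kτ) = e^(−0.021661×16) ≈ 0.7071.
Accumulation ratio R = 1/(1 − f) ≈ 1/0.2929 ≈ 3.4141.
Each bolus raises the concentration by D/Vd = 1087/210 ≈ 5.176 mg/L.
Steady-state peak Cmax,ss = C₀·R ≈ 5.176 × 3.4141 ≈ 17.671 mg/L.
Peak 17.7 mg/L vs MTC 13 mg/L: exceeds toxic threshold.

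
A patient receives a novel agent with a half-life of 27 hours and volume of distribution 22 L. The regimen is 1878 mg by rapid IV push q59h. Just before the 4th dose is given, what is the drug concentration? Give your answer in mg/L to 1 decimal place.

f = (1/2)^(τ/t½) = (1/2)^(59/27) ≈ 0.2199.
C₀ = D/Vd = 1878/22 ≈ 85.364 mg/L.
Before the 4th dose, 3 doses have been given. Superposition: Cmin = C₀·(f + f² + … + f^3).
≈ 85.364 × (0.2199 + 0.0484 + 0.0106) ≈ 85.364 × 0.2789 ≈ 23.808 mg/L.

23.8 mg/L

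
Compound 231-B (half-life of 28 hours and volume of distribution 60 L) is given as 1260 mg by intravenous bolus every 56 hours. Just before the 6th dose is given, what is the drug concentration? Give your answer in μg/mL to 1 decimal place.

f = (1/2)^(τ/t½) = (1/2)^(56/28) ≈ 0.2500.
C₀ = D/Vd = 1260/60 ≈ 21.000 μg/mL.
Before the 6th dose, 5 doses have been given. Superposition: Cmin = C₀·(f + f² + … + f^5).
≈ 21.000 × (0.2500 + 0.0625 + 0.0156 + 0.0039 + 0.0010) ≈ 21.000 × 0.3330 ≈ 6.993 μg/mL.

7.0 μg/mL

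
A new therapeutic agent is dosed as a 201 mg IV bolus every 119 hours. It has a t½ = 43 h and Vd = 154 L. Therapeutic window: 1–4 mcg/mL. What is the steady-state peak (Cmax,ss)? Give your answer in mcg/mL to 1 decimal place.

1.5 mcg/mL

τ/t½ = 119/43 ≈ 2.7674, so fraction remaining f = (1/2)^(119/43) ≈ 0.1469.
At steady state, accumulation factor R = 1/(1 − e^(−kτ)) ≈ 1.1722.
Each bolus raises the concentration by D/Vd = 201/154 ≈ 1.305 mcg/mL.
Steady-state peak Cmax,ss = C₀·R ≈ 1.305 × 1.1722 ≈ 1.530 mcg/mL.
Peak 1.5 mcg/mL vs MTC 4 mcg/mL: below toxic threshold.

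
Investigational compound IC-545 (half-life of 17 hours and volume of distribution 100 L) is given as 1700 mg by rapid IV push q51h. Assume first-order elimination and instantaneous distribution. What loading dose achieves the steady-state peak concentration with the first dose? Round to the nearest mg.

f = (1/2)^(51/17) ≈ 0.125000; accumulation ratio R = 1/(1−f) ≈ 1.14286.
Loading dose to hit Cmax,ss on first dose: D_load = D_maint·R ≈ 1700 × 1.14286 ≈ 1942.86 mg.

1943 mg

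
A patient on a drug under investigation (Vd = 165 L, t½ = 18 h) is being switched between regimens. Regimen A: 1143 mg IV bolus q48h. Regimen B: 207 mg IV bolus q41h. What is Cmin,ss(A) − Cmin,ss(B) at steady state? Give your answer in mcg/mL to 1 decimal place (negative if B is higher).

1.0 mcg/mL

Regimen A: f = (1/2)^(48/18) ≈ 0.1575; Cmin,ss = (1143/165)·f/(1−f) ≈ 1.295 mcg/mL.
Regimen B: f = (1/2)^(41/18) ≈ 0.2062; Cmin,ss = (207/165)·f/(1−f) ≈ 0.326 mcg/mL.
Difference ≈ 1.295 − 0.326 ≈ 0.969 mcg/mL.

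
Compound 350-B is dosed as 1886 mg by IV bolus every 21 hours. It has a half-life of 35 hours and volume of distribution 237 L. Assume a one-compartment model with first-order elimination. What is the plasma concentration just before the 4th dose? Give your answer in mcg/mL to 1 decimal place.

f = (1/2)^(τ/t½) = (1/2)^(21/35) ≈ 0.6598.
C₀ = D/Vd = 1886/237 ≈ 7.958 mcg/mL.
Before the 4th dose, 3 doses have been given. Superposition: Cmin = C₀·(f + f² + … + f^3).
≈ 7.958 × (0.6598 + 0.4353 + 0.2872) ≈ 7.958 × 1.3823 ≈ 11.000 mcg/mL.

11.0 mcg/mL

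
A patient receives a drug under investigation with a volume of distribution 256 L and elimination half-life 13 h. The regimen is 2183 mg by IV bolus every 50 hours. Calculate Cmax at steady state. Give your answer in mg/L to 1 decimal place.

k = ln2/t½ = ln2/13 ≈ 0.053319 h⁻¹; fraction remaining f = e^(−kτ) = e^(−0.053319×50) ≈ 0.0695.
At steady state, accumulation factor R = 1/(1 − e^(−kτ)) ≈ 1.0747.
Single-dose peak C₀ = D/Vd = 2183/256 ≈ 8.527 mg/L.
Steady-state peak Cmax,ss = C₀·R ≈ 8.527 × 1.0747 ≈ 9.164 mg/L.

9.2 mg/L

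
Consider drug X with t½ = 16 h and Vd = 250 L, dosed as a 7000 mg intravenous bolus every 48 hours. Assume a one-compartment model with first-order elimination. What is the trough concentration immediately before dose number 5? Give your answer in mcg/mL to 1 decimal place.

f = (1/2)^(τ/t½) = (1/2)^(48/16) ≈ 0.1250.
C₀ = D/Vd = 7000/250 ≈ 28.000 mcg/mL.
Before the 5th dose, 4 doses have been given. Superposition: Cmin = C₀·(f + f² + … + f^4).
≈ 28.000 × (0.1250 + 0.0156 + 0.0020 + 0.0002) ≈ 28.000 × 0.1428 ≈ 3.998 mcg/mL.

4.0 mcg/mL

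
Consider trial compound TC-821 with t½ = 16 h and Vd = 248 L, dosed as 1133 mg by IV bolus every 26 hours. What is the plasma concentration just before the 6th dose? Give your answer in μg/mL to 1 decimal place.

f = (1/2)^(τ/t½) = (1/2)^(26/16) ≈ 0.3242.
C₀ = D/Vd = 1133/248 ≈ 4.569 μg/mL.
Before the 6th dose, 5 doses have been given. Superposition: Cmin = C₀·(f + f² + … + f^5).
≈ 4.569 × (0.3242 + 0.1051 + 0.0341 + 0.0110 + 0.0036) ≈ 4.569 × 0.4780 ≈ 2.184 μg/mL.

2.2 μg/mL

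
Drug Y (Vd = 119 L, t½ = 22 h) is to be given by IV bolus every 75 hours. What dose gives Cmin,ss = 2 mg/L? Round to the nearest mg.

2290 mg

τ/t½ = 75/22 ≈ 3.4091, so f = (1/2)^(75/22) ≈ 0.094137.
Cmin,ss = (D/Vd)·f/(1−f), so D = Cmin,ss·Vd·(1−f)/f.
D = 2 × 119 × (1−f)/f ≈ 2 × 119 × 9.62282 ≈ 2290.23 mg.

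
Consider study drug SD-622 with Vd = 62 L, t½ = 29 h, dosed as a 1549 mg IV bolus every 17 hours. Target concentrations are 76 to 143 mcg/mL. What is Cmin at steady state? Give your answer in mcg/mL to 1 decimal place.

Over one 17-h interval, 17/29 ≈ 0.58621 half-lives elapse, leaving f ≈ 0.6661 of each dose.
Each bolus raises the concentration by D/Vd = 1549/62 ≈ 24.984 mcg/mL.
Steady-state trough Cmin,ss = C₀·f/(1−f) ≈ 24.984 × 0.6661/0.3339 ≈ 49.841 mcg/mL.
Trough 49.8 mcg/mL vs MEC 76 mcg/mL: subtherapeutic.

49.8 mcg/mL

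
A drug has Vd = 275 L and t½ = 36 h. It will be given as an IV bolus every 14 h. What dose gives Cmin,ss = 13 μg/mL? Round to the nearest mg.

1106 mg

τ/t½ = 14/36 ≈ 0.38889, so f = (1/2)^(14/36) ≈ 0.763718.
Cmin,ss = (D/Vd)·f/(1−f), so D = Cmin,ss·Vd·(1−f)/f.
D = 13 × 275 × (1−f)/f ≈ 13 × 275 × 0.30938 ≈ 1106.03 mg.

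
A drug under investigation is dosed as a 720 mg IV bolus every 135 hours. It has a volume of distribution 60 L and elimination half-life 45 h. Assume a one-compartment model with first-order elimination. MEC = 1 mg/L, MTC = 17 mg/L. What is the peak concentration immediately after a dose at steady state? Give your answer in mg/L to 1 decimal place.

13.7 mg/L

The dosing interval is 3 half-lives, so f = 2^(−3) = 0.125.
At steady state, R = 1/(1 − 0.125) = 8/7.
Single-dose peak C₀ = D/Vd = 720/60 = 12 mg/L.
Steady-state peak Cmax,ss = C₀·R = 12 × 8/7 ≈ 13.714 mg/L.
Peak 13.7 mg/L vs MTC 17 mg/L: below toxic threshold.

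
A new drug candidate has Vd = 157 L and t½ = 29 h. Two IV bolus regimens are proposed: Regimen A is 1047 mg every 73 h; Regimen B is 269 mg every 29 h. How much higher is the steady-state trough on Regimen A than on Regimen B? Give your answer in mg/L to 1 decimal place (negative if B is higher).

Regimen A: f = (1/2)^(73/29) ≈ 0.1747; Cmin,ss = (1047/157)·f/(1−f) ≈ 1.412 mg/L.
Regimen B: f = (1/2)^(29/29) ≈ 0.5000; Cmin,ss = (269/157)·f/(1−f) ≈ 1.713 mg/L.
Difference ≈ 1.412 − 1.713 ≈ -0.301 mg/L.

-0.3 mg/L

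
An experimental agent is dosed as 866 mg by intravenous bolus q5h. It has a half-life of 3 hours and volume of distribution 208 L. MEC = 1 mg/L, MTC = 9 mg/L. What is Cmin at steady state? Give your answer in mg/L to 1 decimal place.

1.9 mg/L

τ/t½ = 5/3 ≈ 1.6667, so fraction remaining f = (1/2)^(5/3) ≈ 0.3150.
Single-dose peak C₀ = D/Vd = 866/208 ≈ 4.163 mg/L.
Steady-state trough Cmin,ss = C₀·f/(1−f) ≈ 4.163 × 0.3150/0.6850 ≈ 1.914 mg/L.
Trough 1.9 mg/L vs MEC 1 mg/L: adequate.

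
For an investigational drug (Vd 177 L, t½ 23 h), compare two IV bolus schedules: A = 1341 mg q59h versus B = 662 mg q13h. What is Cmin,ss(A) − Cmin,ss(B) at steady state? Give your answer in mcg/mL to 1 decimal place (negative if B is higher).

-6.3 mcg/mL

Regimen A: f = (1/2)^(59/23) ≈ 0.1690; Cmin,ss = (1341/177)·f/(1−f) ≈ 1.541 mcg/mL.
Regimen B: f = (1/2)^(13/23) ≈ 0.6759; Cmin,ss = (662/177)·f/(1−f) ≈ 7.800 mcg/mL.
Difference ≈ 1.541 − 7.800 ≈ -6.259 mcg/mL.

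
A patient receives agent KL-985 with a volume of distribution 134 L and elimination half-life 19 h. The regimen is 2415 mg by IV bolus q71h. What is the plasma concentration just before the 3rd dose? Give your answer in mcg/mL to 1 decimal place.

1.5 mcg/mL

f = (1/2)^(τ/t½) = (1/2)^(71/19) ≈ 0.0750.
C₀ = D/Vd = 2415/134 ≈ 18.022 mcg/mL.
Before the 3rd dose, 2 doses have been given. Superposition: Cmin = C₀·(f + f²).
≈ 18.022 × (0.0750 + 0.0056) ≈ 18.022 × 0.0806 ≈ 1.453 mcg/mL.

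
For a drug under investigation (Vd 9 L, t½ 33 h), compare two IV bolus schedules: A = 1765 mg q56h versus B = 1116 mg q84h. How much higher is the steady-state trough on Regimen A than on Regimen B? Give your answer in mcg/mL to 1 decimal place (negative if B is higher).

61.8 mcg/mL

Regimen A: f = (1/2)^(56/33) ≈ 0.3084; Cmin,ss = (1765/9)·f/(1−f) ≈ 87.450 mcg/mL.
Regimen B: f = (1/2)^(84/33) ≈ 0.1713; Cmin,ss = (1116/9)·f/(1−f) ≈ 25.632 mcg/mL.
Difference ≈ 87.450 − 25.632 ≈ 61.818 mcg/mL.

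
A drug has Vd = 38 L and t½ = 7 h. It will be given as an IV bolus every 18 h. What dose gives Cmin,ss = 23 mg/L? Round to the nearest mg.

τ/t½ = 18/7 ≈ 2.5714, so f = (1/2)^(18/7) ≈ 0.168238.
Cmin,ss = (D/Vd)·f/(1−f), so D = Cmin,ss·Vd·(1−f)/f.
D = 23 × 38 × (1−f)/f ≈ 23 × 38 × 4.94396 ≈ 4321.02 mg.

4321 mg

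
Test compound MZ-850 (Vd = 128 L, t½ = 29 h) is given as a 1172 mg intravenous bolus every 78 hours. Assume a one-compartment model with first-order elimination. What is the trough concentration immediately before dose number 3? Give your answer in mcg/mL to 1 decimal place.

f = (1/2)^(τ/t½) = (1/2)^(78/29) ≈ 0.1550.
C₀ = D/Vd = 1172/128 ≈ 9.156 mcg/mL.
Before the 3rd dose, 2 doses have been given. Superposition: Cmin = C₀·(f + f²).
≈ 9.156 × (0.1550 + 0.0240) ≈ 9.156 × 0.1790 ≈ 1.639 mcg/mL.

1.6 mcg/mL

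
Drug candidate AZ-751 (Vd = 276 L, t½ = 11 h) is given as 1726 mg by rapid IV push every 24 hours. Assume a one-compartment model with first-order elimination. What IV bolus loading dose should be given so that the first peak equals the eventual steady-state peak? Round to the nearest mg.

f = (1/2)^(24/11) ≈ 0.220398; accumulation ratio R = 1/(1−f) ≈ 1.28271.
Loading dose to hit Cmax,ss on first dose: D_load = D_maint·R ≈ 1726 × 1.28271 ≈ 2213.96 mg.

2214 mg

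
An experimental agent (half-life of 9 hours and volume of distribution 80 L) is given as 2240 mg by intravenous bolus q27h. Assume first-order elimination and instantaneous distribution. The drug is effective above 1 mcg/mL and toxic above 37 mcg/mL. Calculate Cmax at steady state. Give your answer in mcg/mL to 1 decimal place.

The dosing interval is 3 half-lives, so f = 2^(−3) = 0.125.
Accumulation ratio R = 1/(1 − f) = 1/0.875 = 8/7.
Single-dose peak C₀ = D/Vd = 2240/80 = 28 mcg/mL.
Steady-state peak Cmax,ss = C₀·R = 28 × 8/7 ≈ 32.000 mcg/mL.
Peak 32.0 mcg/mL vs MTC 37 mcg/mL: below toxic threshold.

32.0 mcg/mL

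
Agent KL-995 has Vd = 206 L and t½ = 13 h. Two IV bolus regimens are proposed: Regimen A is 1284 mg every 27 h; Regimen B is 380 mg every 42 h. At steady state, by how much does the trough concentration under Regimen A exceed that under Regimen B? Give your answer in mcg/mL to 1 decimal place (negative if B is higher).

1.7 mcg/mL

Regimen A: f = (1/2)^(27/13) ≈ 0.2370; Cmin,ss = (1284/206)·f/(1−f) ≈ 1.936 mcg/mL.
Regimen B: f = (1/2)^(42/13) ≈ 0.1065; Cmin,ss = (380/206)·f/(1−f) ≈ 0.220 mcg/mL.
Difference ≈ 1.936 − 0.220 ≈ 1.716 mcg/mL.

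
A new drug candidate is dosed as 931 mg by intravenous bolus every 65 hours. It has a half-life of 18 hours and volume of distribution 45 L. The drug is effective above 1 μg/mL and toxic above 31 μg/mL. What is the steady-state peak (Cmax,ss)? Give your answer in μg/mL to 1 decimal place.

k = ln2/t½ = ln2/18 ≈ 0.038508 h⁻¹; fraction remaining f = e^(−kτ) = e^(−0.038508×65) ≈ 0.0818.
Accumulation ratio R = 1/(1 − f) ≈ 1/0.9182 ≈ 1.0891.
Single-dose peak C₀ = D/Vd = 931/45 ≈ 20.689 μg/mL.
Steady-state peak Cmax,ss = C₀·R ≈ 20.689 × 1.0891 ≈ 22.532 μg/mL.
Peak 22.5 μg/mL vs MTC 31 μg/mL: below toxic threshold.

22.5 μg/mL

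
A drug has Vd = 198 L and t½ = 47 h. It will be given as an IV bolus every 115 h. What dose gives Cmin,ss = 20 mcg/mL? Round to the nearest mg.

τ/t½ = 115/47 ≈ 2.4468, so f = (1/2)^(115/47) ≈ 0.183416.
Cmin,ss = (D/Vd)·f/(1−f), so D = Cmin,ss·Vd·(1−f)/f.
D = 20 × 198 × (1−f)/f ≈ 20 × 198 × 4.45209 ≈ 17630.28 mg.

17630 mg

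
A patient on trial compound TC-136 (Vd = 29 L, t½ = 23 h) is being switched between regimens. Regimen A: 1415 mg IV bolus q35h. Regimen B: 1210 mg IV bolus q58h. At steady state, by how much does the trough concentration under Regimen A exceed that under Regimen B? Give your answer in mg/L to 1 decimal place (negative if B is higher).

17.3 mg/L

Regimen A: f = (1/2)^(35/23) ≈ 0.3483; Cmin,ss = (1415/29)·f/(1−f) ≈ 26.077 mg/L.
Regimen B: f = (1/2)^(58/23) ≈ 0.1741; Cmin,ss = (1210/29)·f/(1−f) ≈ 8.795 mg/L.
Difference ≈ 26.077 − 8.795 ≈ 17.282 mg/L.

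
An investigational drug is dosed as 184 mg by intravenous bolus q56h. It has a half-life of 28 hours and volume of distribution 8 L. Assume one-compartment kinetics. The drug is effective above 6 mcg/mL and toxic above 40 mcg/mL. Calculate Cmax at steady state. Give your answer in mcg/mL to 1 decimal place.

30.7 mcg/mL

τ = 56 h = 2 half-lives, so f = (1/2)^2 = 0.25.
Accumulation ratio R = 1/(1 − f) = 1/0.75 = 4/3.
Single-dose peak C₀ = D/Vd = 184/8 = 23 mcg/mL.
Steady-state peak Cmax,ss = C₀·R = 23 × 4/3 ≈ 30.667 mcg/mL.
Peak 30.7 mcg/mL vs MTC 40 mcg/mL: below toxic threshold.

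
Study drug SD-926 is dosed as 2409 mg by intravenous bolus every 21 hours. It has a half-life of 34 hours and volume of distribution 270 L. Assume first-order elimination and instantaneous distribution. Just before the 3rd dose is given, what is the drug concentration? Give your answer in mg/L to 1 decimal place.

9.6 mg/L

f = (1/2)^(τ/t½) = (1/2)^(21/34) ≈ 0.6517.
C₀ = D/Vd = 2409/270 ≈ 8.922 mg/L.
Before the 3rd dose, 2 doses have been given. Superposition: Cmin = C₀·(f + f²).
≈ 8.922 × (0.6517 + 0.4247) ≈ 8.922 × 1.0764 ≈ 9.604 mg/L.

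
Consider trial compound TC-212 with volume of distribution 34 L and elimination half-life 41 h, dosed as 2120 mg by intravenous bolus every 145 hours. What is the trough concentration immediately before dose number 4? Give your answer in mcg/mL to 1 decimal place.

5.9 mcg/mL

f = (1/2)^(τ/t½) = (1/2)^(145/41) ≈ 0.0862.
C₀ = D/Vd = 2120/34 ≈ 62.353 mcg/mL.
Before the 4th dose, 3 doses have been given. Superposition: Cmin = C₀·(f + f² + … + f^3).
≈ 62.353 × (0.0862 + 0.0074 + 0.0006) ≈ 62.353 × 0.0942 ≈ 5.874 mcg/mL.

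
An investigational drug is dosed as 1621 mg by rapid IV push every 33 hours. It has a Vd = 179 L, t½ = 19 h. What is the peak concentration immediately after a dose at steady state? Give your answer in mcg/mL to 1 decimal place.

12.9 mcg/mL

Over one 33-h interval, 33/19 ≈ 1.7368 half-lives elapse, leaving f ≈ 0.3000 of each dose.
At steady state, accumulation factor R = 1/(1 − e^(−kτ)) ≈ 1.4286.
Single-dose peak C₀ = D/Vd = 1621/179 ≈ 9.056 mcg/mL.
Steady-state peak Cmax,ss = C₀·R ≈ 9.056 × 1.4286 ≈ 12.937 mcg/mL.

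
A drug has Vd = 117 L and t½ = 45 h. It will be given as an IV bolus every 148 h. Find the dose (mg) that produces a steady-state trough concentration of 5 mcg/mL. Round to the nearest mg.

τ/t½ = 148/45 ≈ 3.2889, so f = (1/2)^(148/45) ≈ 0.102317.
Cmin,ss = (D/Vd)·f/(1−f), so D = Cmin,ss·Vd·(1−f)/f.
D = 5 × 117 × (1−f)/f ≈ 5 × 117 × 8.77355 ≈ 5132.53 mg.

5133 mg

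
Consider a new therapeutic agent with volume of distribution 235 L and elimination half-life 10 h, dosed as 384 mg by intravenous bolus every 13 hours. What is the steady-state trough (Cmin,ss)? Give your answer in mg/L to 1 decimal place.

1.1 mg/L

Over one 13-h interval, 13/10 ≈ 1.3 half-lives elapse, leaving f ≈ 0.4061 of each dose.
At steady state, accumulation factor R = 1/(1 − e^(−kτ)) ≈ 1.6838.
Single-dose peak C₀ = D/Vd = 384/235 ≈ 1.634 mg/L.
Cmax,ss = C₀/(1 − f) ≈ 1.634/0.5939 ≈ 2.751 mg/L.
Steady-state trough Cmin,ss = Cmax,ss·f ≈ 2.751 × 0.4061 ≈ 1.117 mg/L.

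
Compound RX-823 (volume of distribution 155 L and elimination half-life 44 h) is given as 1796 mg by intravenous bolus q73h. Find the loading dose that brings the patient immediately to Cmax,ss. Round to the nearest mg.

2628 mg

f = (1/2)^(73/44) ≈ 0.316639; accumulation ratio R = 1/(1−f) ≈ 1.46336.
Loading dose to hit Cmax,ss on first dose: D_load = D_maint·R ≈ 1796 × 1.46336 ≈ 2628.19 mg.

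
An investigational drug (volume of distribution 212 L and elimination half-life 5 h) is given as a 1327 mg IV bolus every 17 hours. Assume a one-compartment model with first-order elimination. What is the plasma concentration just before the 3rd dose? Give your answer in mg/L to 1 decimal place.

0.6 mg/L

f = (1/2)^(τ/t½) = (1/2)^(17/5) ≈ 0.0947.
C₀ = D/Vd = 1327/212 ≈ 6.259 mg/L.
Before the 3rd dose, 2 doses have been given. Superposition: Cmin = C₀·(f + f²).
≈ 6.259 × (0.0947 + 0.0090) ≈ 6.259 × 0.1037 ≈ 0.649 mg/L.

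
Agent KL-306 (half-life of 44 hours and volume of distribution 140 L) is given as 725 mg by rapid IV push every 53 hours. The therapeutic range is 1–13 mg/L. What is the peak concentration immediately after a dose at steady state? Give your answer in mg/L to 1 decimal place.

k = ln2/t½ = ln2/44 ≈ 0.015753 h⁻¹; fraction remaining f = e^(−kτ) = e^(−0.015753×53) ≈ 0.4339.
At steady state, accumulation factor R = 1/(1 − e^(−kτ)) ≈ 1.7665.
Single-dose peak C₀ = D/Vd = 725/140 ≈ 5.179 mg/L.
Steady-state peak Cmax,ss = C₀·R ≈ 5.179 × 1.7665 ≈ 9.149 mg/L.
Peak 9.1 mg/L vs MTC 13 mg/L: below toxic threshold.

9.1 mg/L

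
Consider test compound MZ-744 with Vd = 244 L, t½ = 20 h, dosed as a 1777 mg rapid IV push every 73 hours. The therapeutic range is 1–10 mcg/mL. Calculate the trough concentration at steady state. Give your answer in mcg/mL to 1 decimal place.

0.6 mcg/mL

k = ln2/t½ = ln2/20 ≈ 0.034657 h⁻¹; fraction remaining f = e^(−kτ) = e^(−0.034657×73) ≈ 0.0797.
Each bolus raises the concentration by D/Vd = 1777/244 ≈ 7.283 mcg/mL.
Steady-state trough Cmin,ss = C₀·f/(1−f) ≈ 7.283 × 0.0797/0.9203 ≈ 0.631 mcg/mL.
Trough 0.6 mcg/mL vs MEC 1 mcg/mL: subtherapeutic.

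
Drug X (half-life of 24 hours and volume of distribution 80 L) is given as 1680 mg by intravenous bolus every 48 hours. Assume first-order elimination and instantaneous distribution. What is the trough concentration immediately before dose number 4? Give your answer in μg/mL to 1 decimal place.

6.9 μg/mL

f = (1/2)^(τ/t½) = (1/2)^(48/24) ≈ 0.2500.
C₀ = D/Vd = 1680/80 ≈ 21.000 μg/mL.
Before the 4th dose, 3 doses have been given. Superposition: Cmin = C₀·(f + f² + … + f^3).
≈ 21.000 × (0.2500 + 0.0625 + 0.0156) ≈ 21.000 × 0.3281 ≈ 6.890 μg/mL.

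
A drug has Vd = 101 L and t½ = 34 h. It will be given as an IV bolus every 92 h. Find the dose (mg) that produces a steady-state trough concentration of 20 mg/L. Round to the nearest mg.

11160 mg

τ/t½ = 92/34 ≈ 2.7059, so f = (1/2)^(92/34) ≈ 0.153267.
Cmin,ss = (D/Vd)·f/(1−f), so D = Cmin,ss·Vd·(1−f)/f.
D = 20 × 101 × (1−f)/f ≈ 20 × 101 × 5.52456 ≈ 11159.61 mg.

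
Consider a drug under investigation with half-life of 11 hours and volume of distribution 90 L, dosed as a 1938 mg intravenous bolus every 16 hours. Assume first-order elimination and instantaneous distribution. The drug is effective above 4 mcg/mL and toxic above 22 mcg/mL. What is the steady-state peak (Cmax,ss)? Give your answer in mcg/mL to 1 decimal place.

33.9 mcg/mL

k = ln2/t½ = ln2/11 ≈ 0.063013 h⁻¹; fraction remaining f = e^(−kτ) = e^(−0.063013×16) ≈ 0.3649.
Accumulation ratio R = 1/(1 − f) ≈ 1/0.6351 ≈ 1.5746.
Each bolus raises the concentration by D/Vd = 1938/90 ≈ 21.533 mcg/mL.
Steady-state peak Cmax,ss = C₀·R ≈ 21.533 × 1.5746 ≈ 33.906 mcg/mL.
Peak 33.9 mcg/mL vs MTC 22 mcg/mL: exceeds toxic threshold.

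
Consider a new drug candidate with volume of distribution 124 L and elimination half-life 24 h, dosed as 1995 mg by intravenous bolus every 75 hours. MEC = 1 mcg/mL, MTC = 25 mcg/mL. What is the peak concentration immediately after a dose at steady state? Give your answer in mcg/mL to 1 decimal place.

k = ln2/t½ = ln2/24 ≈ 0.028881 h⁻¹; fraction remaining f = e^(−kτ) = e^(−0.028881×75) ≈ 0.1146.
At steady state, accumulation factor R = 1/(1 − e^(−kτ)) ≈ 1.1294.
Each bolus raises the concentration by D/Vd = 1995/124 ≈ 16.089 mcg/mL.
Steady-state peak Cmax,ss = C₀·R ≈ 16.089 × 1.1294 ≈ 18.171 mcg/mL.
Peak 18.2 mcg/mL vs MTC 25 mcg/mL: below toxic threshold.

18.2 mcg/mL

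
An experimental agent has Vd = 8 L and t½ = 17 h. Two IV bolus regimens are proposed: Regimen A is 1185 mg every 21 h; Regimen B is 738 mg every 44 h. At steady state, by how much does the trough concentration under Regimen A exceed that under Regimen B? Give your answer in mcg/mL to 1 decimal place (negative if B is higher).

91.0 mcg/mL

Regimen A: f = (1/2)^(21/17) ≈ 0.4248; Cmin,ss = (1185/8)·f/(1−f) ≈ 109.394 mcg/mL.
Regimen B: f = (1/2)^(44/17) ≈ 0.1663; Cmin,ss = (738/8)·f/(1−f) ≈ 18.401 mcg/mL.
Difference ≈ 109.394 − 18.401 ≈ 90.993 mcg/mL.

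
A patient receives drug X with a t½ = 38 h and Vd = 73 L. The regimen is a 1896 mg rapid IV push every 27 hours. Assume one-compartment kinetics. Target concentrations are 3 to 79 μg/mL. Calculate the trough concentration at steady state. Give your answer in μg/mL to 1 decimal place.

τ/t½ = 27/38 ≈ 0.71053, so fraction remaining f = (1/2)^(27/38) ≈ 0.6111.
At steady state, accumulation factor R = 1/(1 − e^(−kτ)) ≈ 2.5714.
Each bolus raises the concentration by D/Vd = 1896/73 ≈ 25.973 μg/mL.
Cmax,ss = C₀/(1 − f) ≈ 25.973/0.3889 ≈ 66.786 μg/mL.
Steady-state trough Cmin,ss = Cmax,ss·f ≈ 66.786 × 0.6111 ≈ 40.813 μg/mL.
Trough 40.8 μg/mL vs MEC 3 μg/mL: adequate.

40.8 μg/mL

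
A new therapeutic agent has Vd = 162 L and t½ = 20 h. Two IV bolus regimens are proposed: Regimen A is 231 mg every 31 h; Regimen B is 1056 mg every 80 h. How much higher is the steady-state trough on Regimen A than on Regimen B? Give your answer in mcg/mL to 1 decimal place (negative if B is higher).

Regimen A: f = (1/2)^(31/20) ≈ 0.3415; Cmin,ss = (231/162)·f/(1−f) ≈ 0.739 mcg/mL.
Regimen B: f = (1/2)^(80/20) ≈ 0.0625; Cmin,ss = (1056/162)·f/(1−f) ≈ 0.435 mcg/mL.
Difference ≈ 0.739 − 0.435 ≈ 0.304 mcg/mL.

0.3 mcg/mL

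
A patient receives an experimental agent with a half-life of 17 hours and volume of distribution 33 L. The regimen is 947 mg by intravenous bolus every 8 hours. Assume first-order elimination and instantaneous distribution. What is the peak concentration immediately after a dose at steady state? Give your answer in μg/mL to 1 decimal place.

103.1 μg/mL

k = ln2/t½ = ln2/17 ≈ 0.040773 h⁻¹; fraction remaining f = e^(−kτ) = e^(−0.040773×8) ≈ 0.7217.
Accumulation ratio R = 1/(1 − f) ≈ 1/0.2783 ≈ 3.5932.
Single-dose peak C₀ = D/Vd = 947/33 ≈ 28.697 μg/mL.
Cmax,ss = C₀/(1 − f) ≈ 28.697/0.2783 ≈ 103.115 μg/mL.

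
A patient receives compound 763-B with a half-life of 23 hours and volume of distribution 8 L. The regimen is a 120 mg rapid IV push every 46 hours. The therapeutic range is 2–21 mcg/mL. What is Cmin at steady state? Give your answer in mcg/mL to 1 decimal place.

5.0 mcg/mL

τ = 46 h = 2 half-lives, so f = (1/2)^2 = 0.25.
At steady state, R = 1/(1 − 0.25) = 4/3.
Single-dose peak C₀ = D/Vd = 120/8 = 15 mcg/mL.
Steady-state peak Cmax,ss = C₀·R = 15 × 4/3 ≈ 20.000 mcg/mL.
Steady-state trough Cmin,ss = Cmax,ss·f ≈ 20.000 × 0.25 ≈ 5.000 mcg/mL.
Trough 5.0 mcg/mL vs MEC 2 mcg/mL: adequate.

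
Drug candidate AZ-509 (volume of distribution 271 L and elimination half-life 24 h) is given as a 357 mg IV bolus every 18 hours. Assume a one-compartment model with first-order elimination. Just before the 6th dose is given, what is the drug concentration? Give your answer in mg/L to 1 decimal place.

f = (1/2)^(τ/t½) = (1/2)^(18/24) ≈ 0.5946.
C₀ = D/Vd = 357/271 ≈ 1.317 mg/L.
Before the 6th dose, 5 doses have been given. Superposition: Cmin = C₀·(f + f² + … + f^5).
≈ 1.317 × (0.5946 + 0.3535 + 0.2102 + 0.1250 + 0.0743) ≈ 1.317 × 1.3576 ≈ 1.788 mg/L.

1.8 mg/L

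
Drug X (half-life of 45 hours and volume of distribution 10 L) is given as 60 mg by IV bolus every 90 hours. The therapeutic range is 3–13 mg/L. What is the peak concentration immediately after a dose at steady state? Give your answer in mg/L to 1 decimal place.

8.0 mg/L

The dosing interval is 2 half-lives, so f = 2^(−2) = 0.25.
At steady state, R = 1/(1 − 0.25) = 4/3.
Single-dose peak C₀ = D/Vd = 60/10 = 6 mg/L.
Steady-state peak Cmax,ss = C₀·R = 6 × 4/3 ≈ 8.000 mg/L.
Peak 8.0 mg/L vs MTC 13 mg/L: below toxic threshold.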